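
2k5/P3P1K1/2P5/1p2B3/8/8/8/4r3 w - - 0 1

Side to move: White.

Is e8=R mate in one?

After e8=R: black king on c8; in check: yes, from the white rook on e8.
King squares — b7: attacked by Pc6; c7: attacked by Be5; d7: attacked by Pc6; b8: attacked by Be5; d8: attacked by Re8.
Black has no legal moves → checkmate.

yes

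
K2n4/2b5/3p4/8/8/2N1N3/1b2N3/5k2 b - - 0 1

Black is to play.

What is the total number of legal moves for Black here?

2

Black to move; king on f1.
In check: yes, from the white knight on e3.
Legal moves: Kf2, Ke1.
Count: 2.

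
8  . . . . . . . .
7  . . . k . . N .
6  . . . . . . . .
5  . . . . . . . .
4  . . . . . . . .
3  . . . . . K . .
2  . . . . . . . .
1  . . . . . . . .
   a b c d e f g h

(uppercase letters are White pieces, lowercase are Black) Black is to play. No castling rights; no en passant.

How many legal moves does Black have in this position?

6

Black to move; king on d7.
In check: no.
Legal moves: Kd8, Kc8, Ke7, Kc7, Kd6, Kc6.
Count: 6.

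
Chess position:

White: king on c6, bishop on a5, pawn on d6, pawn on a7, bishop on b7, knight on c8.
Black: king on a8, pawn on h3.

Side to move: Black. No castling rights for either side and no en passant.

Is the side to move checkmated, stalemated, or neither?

checkmate

Black to move; black king on a8.
In check: yes, from the white bishop on b7.
King squares — a7: attacked by Nc8; b7: attacked by Kc6; b8: attacked by Pa7.
Legal moves for Black: none.
In check with no legal moves → checkmate.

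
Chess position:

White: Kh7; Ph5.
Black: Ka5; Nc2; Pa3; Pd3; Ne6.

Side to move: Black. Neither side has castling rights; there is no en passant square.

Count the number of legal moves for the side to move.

Black to move; king on a5.
In check: no.
Legal moves: Nf8+, Nd8, Ng7, Nc7, Ng5+, Nc5, Nf4, Ned4, Kb6, Ka6, Kb5, Kb4, Ka4, Ncd4, Nb4, Ne3, Ne1, Na1, d2, a2.
Count: 20.

20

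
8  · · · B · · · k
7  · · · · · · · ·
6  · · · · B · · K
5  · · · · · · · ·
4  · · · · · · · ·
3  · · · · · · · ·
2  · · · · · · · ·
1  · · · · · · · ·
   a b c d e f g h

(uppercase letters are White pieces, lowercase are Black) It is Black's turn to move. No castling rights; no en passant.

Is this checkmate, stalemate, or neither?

stalemate

Black to move; black king on h8.
In check: no.
King squares — g7: attacked by Kh6; h7: attacked by Kh6; g8: attacked by Be6.
Legal moves for Black: none.
Not in check and no legal moves → stalemate.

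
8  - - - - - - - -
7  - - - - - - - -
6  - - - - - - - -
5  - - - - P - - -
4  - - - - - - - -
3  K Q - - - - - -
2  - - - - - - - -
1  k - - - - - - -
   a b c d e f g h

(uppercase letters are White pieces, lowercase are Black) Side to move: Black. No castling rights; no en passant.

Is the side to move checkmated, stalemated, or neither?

stalemate

Black to move; black king on a1.
In check: no.
King squares — b1: attacked by Qb3; a2: attacked by Ka3; b2: attacked by Ka3.
Legal moves for Black: none.
Not in check and no legal moves → stalemate.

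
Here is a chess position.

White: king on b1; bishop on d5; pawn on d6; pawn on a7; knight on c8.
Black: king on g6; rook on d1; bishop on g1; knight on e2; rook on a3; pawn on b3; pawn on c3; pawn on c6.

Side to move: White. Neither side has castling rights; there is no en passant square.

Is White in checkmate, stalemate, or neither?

White to move; white king on b1.
In check: yes, from the black rook on d1.
King squares — a1: attacked by Rd1; c1: attacked by Rd1; a2: attacked by Ra3; b2: attacked by Pc3; c2: attacked by Pb3.
Legal moves for White: none.
In check with no legal moves → checkmate.

checkmate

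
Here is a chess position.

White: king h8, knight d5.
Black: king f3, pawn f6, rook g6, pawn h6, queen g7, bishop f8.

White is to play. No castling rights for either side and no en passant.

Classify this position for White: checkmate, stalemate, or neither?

White to move; white king on h8.
In check: yes, from the black queen on g7.
King squares — g7: attacked by Rg6; h7: attacked by Qg7; g8: attacked by Qg7.
Legal moves for White: none.
In check with no legal moves → checkmate.

checkmate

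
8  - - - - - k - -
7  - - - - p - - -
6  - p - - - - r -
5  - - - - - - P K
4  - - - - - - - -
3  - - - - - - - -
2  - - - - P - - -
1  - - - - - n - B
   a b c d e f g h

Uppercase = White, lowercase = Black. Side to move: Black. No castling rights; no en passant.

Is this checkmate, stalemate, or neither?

neither

Black to move; black king on f8.
In check: no.
Legal moves for Black include: Kg8, Ke8, Kg7, Kf7, Rg8, Rg7, Rh6+, Rf6, Re6, Rd6, Rc6, Rxg5+, Ng3+, Ne3, Nh2, Nd2, e6, b5, ... (list truncated; more exist).
Black has legal moves and is not in check → neither.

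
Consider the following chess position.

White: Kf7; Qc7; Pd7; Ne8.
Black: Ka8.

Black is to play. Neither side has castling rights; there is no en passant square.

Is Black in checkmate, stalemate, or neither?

stalemate

Black to move; black king on a8.
In check: no.
King squares — a7: attacked by Qc7; b7: attacked by Qc7; b8: attacked by Qc7.
Legal moves for Black: none.
Not in check and no legal moves → stalemate.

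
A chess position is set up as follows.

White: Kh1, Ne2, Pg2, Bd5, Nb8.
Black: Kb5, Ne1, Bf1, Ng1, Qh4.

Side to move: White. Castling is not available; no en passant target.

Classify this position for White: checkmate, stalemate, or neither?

White to move; white king on h1.
In check: yes, from the black queen on h4.
King squares — g1: available; g2: own pawn; h2: attacked by Qh4.
Legal moves for White: Kxg1.
White is in check but has 1 legal move → neither.

neither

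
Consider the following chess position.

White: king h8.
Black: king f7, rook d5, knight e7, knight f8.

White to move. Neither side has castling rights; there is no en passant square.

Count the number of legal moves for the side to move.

White to move; king on h8.
In check: no.
Legal moves: none.
Count: 0.

0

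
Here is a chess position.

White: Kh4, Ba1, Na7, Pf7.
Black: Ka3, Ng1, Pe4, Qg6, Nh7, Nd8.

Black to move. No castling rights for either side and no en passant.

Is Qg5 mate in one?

yes

After Qg5: white king on h4; in check: yes, from the black queen on g5.
King squares — g3: attacked by Qg5; h3: attacked by Ng1; g4: attacked by Qg5; g5: attacked by Nh7; h5: attacked by Qg5.
White has no legal moves → checkmate.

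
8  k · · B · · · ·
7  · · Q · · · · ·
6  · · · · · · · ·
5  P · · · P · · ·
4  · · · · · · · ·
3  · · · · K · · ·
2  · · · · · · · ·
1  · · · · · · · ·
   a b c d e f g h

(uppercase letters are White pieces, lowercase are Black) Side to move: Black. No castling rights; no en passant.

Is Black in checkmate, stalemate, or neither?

Black to move; black king on a8.
In check: no.
King squares — a7: attacked by Qc7; b7: attacked by Qc7; b8: attacked by Qc7.
Legal moves for Black: none.
Not in check and no legal moves → stalemate.

stalemate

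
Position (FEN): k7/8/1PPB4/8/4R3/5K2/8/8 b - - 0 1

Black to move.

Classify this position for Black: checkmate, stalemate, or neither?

Black to move; black king on a8.
In check: no.
King squares — a7: attacked by Pb6; b7: attacked by Pc6; b8: attacked by Bd6.
Legal moves for Black: none.
Not in check and no legal moves → stalemate.

stalemate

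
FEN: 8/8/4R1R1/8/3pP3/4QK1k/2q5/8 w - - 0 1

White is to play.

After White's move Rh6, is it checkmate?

After Rh6: black king on h3; in check: yes, from the white rook on h6.
King squares — g2: attacked by Kf3; h2: attacked by Rh6; g3: attacked by Kf3; g4: attacked by Kf3; h4: attacked by Rh6.
Black has no legal moves → checkmate.

yes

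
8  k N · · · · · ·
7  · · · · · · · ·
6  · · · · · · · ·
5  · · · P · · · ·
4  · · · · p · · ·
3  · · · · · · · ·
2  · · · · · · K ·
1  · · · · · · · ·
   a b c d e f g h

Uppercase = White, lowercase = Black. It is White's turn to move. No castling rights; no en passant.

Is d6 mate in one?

no

After d6: black king on a8; in check: no.
Black is not in check, so this cannot be checkmate.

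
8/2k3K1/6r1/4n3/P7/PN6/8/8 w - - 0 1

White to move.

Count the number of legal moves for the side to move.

White to move; king on g7.
In check: yes, from the black rook on g6.
Legal moves: Kh8, Kf8, Kh7.
Count: 3.

3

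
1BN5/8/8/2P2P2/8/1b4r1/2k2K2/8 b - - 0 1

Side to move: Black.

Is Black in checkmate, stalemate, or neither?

Black to move; black king on c2.
In check: no.
Legal moves for Black include: Rg8, Rg7, Rg6, Rg5, Rg4, Rh3, Rf3+, Re3, Rd3, Rc3, Rg2+, Rg1, Bg8, Bf7, Be6, Bd5, Bc4, Ba4, ... (list truncated; more exist).
Black has legal moves and is not in check → neither.

neither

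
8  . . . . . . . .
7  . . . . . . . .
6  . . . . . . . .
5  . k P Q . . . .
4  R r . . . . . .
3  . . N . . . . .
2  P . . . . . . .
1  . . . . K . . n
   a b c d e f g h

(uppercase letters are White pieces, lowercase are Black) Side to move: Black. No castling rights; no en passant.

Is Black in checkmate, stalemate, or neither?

Black to move; black king on b5.
In check: yes, from the white knight on c3.
King squares — a4: attacked by Nc3; b4: own rook; c4: attacked by Qd5; a5: attacked by Ra4; c5: attacked by Qd5; a6: attacked by Ra4; b6: attacked by Pc5; c6: attacked by Qd5.
Legal moves for Black: none.
In check with no legal moves → checkmate.

checkmate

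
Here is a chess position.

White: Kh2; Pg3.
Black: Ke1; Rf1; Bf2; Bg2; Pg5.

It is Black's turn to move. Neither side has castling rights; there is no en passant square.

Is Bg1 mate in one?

After Bg1: white king on h2; in check: yes, from the black bishop on g1.
White has 1 legal reply: Kxg2.
In check but a legal move exists → not checkmate.

no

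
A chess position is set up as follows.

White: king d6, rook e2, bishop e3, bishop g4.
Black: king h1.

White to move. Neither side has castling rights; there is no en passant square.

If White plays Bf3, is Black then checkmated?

yes

After Bf3: black king on h1; in check: yes, from the white bishop on f3.
King squares — g1: attacked by Be3; g2: attacked by Re2; h2: attacked by Re2.
Black has no legal moves → checkmate.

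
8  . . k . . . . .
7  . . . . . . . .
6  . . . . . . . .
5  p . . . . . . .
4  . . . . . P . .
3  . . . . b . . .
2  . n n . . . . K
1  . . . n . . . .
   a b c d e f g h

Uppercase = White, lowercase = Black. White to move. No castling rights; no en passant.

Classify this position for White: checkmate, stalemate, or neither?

neither

White to move; white king on h2.
In check: no.
Legal moves for White: Kh3, Kg3, Kg2, Kh1, f5.
White has 5 legal moves and is not in check → neither.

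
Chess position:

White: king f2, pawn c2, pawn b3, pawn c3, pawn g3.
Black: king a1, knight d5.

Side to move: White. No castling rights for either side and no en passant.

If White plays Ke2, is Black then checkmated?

After Ke2: black king on a1; in check: no.
Black is not in check, so this cannot be checkmate.

no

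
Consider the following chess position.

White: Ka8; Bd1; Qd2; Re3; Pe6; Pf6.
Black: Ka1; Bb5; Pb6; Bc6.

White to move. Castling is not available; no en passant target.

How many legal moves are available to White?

White to move; king on a8.
In check: yes, from the black bishop on c6.
Legal moves: Kb8, Ka7.
Count: 2.

2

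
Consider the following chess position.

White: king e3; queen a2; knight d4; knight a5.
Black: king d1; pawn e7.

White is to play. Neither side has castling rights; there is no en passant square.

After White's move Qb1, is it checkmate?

yes

After Qb1: black king on d1; in check: yes, from the white queen on b1.
King squares — c1: attacked by Qb1; e1: attacked by Qb1; c2: attacked by Qb1; d2: attacked by Ke3; e2: attacked by Ke3.
Black has no legal moves → checkmate.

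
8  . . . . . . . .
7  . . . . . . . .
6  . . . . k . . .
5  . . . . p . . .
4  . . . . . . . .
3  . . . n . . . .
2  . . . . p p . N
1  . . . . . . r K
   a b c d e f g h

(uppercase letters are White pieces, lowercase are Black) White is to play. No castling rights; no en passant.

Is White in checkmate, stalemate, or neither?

checkmate

White to move; white king on h1.
In check: yes, from the black rook on g1.
King squares — g1: attacked by Pf2; g2: attacked by Rg1; h2: own knight.
Legal moves for White: none.
In check with no legal moves → checkmate.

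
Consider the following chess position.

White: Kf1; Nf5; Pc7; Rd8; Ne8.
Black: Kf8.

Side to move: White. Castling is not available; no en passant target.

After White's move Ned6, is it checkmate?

yes

After Ned6: black king on f8; in check: yes, from the white rook on d8.
King squares — e7: attacked by Nf5; f7: attacked by Nd6; g7: attacked by Nf5; e8: attacked by Nd6; g8: attacked by Rd8.
Black has no legal moves → checkmate.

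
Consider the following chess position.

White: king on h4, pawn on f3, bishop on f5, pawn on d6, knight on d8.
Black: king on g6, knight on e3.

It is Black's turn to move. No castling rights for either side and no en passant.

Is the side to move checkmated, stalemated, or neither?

neither

Black to move; black king on g6.
In check: yes, from the white bishop on f5.
Legal moves for Black: Kg7, Kh6, Kf6, Kxf5, Nxf5+.
Black is in check but has 5 legal moves → neither.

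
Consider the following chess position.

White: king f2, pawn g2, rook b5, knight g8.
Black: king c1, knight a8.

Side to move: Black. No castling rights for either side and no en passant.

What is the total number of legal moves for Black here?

Black to move; king on c1.
In check: no.
Legal moves: Nc7, Nb6, Kd2, Kc2, Kd1.
Count: 5.

5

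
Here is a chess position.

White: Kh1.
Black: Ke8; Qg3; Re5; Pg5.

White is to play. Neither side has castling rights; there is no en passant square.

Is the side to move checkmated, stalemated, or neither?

White to move; white king on h1.
In check: no.
King squares — g1: attacked by Qg3; g2: attacked by Qg3; h2: attacked by Qg3.
Legal moves for White: none.
Not in check and no legal moves → stalemate.

stalemate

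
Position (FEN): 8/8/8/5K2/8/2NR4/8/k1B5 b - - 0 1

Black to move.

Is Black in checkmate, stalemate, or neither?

Black to move; black king on a1.
In check: no.
King squares — b1: attacked by Nc3; a2: attacked by Nc3; b2: attacked by Bc1.
Legal moves for Black: none.
Not in check and no legal moves → stalemate.

stalemate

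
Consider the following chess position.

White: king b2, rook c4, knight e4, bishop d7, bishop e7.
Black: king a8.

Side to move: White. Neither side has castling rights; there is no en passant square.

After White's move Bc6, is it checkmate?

no

After Bc6: black king on a8; in check: yes, from the white bishop on c6.
Black has 2 legal replies: Kb8, Ka7.
In check but a legal move exists → not checkmate.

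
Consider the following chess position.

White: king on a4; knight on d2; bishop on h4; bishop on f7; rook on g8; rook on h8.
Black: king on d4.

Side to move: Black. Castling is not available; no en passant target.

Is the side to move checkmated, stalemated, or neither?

Black to move; black king on d4.
In check: no.
Legal moves for Black: Ke5, Kc5, Ke3, Kd3, Kc3.
Black has 5 legal moves and is not in check → neither.

neither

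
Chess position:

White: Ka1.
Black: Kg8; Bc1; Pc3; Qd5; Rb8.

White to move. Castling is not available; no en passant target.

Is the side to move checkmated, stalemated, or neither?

White to move; white king on a1.
In check: no.
King squares — b1: attacked by Rb8; a2: attacked by Qd5; b2: attacked by Bc1.
Legal moves for White: none.
Not in check and no legal moves → stalemate.

stalemate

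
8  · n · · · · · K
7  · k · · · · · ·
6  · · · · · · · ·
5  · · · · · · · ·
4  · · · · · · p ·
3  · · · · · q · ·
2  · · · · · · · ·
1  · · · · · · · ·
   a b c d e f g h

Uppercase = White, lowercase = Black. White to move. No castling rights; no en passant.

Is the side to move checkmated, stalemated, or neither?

White to move; white king on h8.
In check: no.
Legal moves for White: Kg8, Kh7, Kg7.
White has 3 legal moves and is not in check → neither.

neither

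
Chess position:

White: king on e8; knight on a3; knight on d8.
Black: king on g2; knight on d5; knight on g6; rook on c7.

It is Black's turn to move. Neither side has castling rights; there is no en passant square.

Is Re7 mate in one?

After Re7: white king on e8; in check: yes, from the black rook on e7.
King squares — d7: attacked by Re7; e7: attacked by Nd5; f7: attacked by Re7; d8: own knight; f8: attacked by Ng6.
White has no legal moves → checkmate.

yes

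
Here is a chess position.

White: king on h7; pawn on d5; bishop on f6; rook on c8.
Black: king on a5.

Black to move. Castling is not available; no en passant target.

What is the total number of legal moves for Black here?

Black to move; king on a5.
In check: no.
Legal moves: Kb6, Ka6, Kb5, Kb4, Ka4.
Count: 5.

5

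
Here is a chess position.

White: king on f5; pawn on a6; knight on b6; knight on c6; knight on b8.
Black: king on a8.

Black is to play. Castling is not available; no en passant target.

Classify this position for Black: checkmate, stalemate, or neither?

Black to move; black king on a8.
In check: yes, from the white knight on b6.
King squares — a7: attacked by Nc6; b7: attacked by Pa6; b8: attacked by Nc6.
Legal moves for Black: none.
In check with no legal moves → checkmate.

checkmate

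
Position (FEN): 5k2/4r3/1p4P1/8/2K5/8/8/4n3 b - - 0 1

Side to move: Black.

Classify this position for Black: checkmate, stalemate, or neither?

neither

Black to move; black king on f8.
In check: no.
Legal moves for Black include: Kg8, Ke8, Kg7, Re8, Rh7, Rg7, Rf7, Rd7, Rc7+, Rb7, Ra7, Re6, Re5, Re4+, Re3, Re2, Nf3, Nd3, ... (list truncated; more exist).
Black has legal moves and is not in check → neither.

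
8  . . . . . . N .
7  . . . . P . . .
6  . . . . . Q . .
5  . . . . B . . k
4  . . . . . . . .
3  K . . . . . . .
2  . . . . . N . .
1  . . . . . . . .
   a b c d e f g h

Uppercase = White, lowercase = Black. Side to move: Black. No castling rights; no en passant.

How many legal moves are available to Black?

0

Black to move; king on h5.
In check: no.
Legal moves: none.
Count: 0.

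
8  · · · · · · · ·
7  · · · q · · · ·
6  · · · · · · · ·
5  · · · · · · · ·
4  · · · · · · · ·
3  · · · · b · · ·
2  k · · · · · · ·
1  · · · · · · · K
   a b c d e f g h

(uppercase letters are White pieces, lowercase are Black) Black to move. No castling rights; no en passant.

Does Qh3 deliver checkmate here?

yes

After Qh3: white king on h1; in check: yes, from the black queen on h3.
King squares — g1: attacked by Be3; g2: attacked by Qh3; h2: attacked by Qh3.
White has no legal moves → checkmate.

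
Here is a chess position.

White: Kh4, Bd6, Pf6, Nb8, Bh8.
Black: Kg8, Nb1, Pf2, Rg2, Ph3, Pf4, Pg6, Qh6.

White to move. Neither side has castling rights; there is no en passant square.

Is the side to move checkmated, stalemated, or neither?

White to move; white king on h4.
In check: yes, from the black queen on h6.
King squares — g3: attacked by Rg2; h3: attacked by Qh6; g4: attacked by Rg2; g5: attacked by Rg2; h5: attacked by Pg6.
Legal moves for White: none.
In check with no legal moves → checkmate.

checkmate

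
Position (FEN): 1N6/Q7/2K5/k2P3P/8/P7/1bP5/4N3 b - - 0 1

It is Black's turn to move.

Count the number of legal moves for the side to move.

Black to move; king on a5.
In check: yes, from the white queen on a7.
Legal moves: none.
Count: 0.

0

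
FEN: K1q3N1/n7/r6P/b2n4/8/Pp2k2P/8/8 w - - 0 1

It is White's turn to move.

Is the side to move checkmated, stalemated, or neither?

checkmate

White to move; white king on a8.
In check: yes, from the black queen on c8.
King squares — a7: attacked by Ra6; b7: attacked by Qc8; b8: attacked by Qc8.
Legal moves for White: none.
In check with no legal moves → checkmate.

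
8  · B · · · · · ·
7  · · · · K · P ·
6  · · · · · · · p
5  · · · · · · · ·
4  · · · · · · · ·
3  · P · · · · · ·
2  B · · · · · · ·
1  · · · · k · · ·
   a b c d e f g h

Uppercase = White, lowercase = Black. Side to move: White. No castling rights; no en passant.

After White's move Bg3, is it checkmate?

no

After Bg3: black king on e1; in check: yes, from the white bishop on g3.
Black has 4 legal replies: Ke2, Kd2, Kf1, Kd1.
In check but a legal move exists → not checkmate.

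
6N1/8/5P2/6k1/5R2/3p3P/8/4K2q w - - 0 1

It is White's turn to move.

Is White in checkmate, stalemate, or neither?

White to move; white king on e1.
In check: yes, from the black queen on h1.
Legal moves for White: Kf2, Kd2, Rf1.
White is in check but has 3 legal moves → neither.

neither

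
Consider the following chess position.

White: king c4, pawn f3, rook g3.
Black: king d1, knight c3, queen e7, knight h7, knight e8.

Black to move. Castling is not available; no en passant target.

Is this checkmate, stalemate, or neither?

Black to move; black king on d1.
In check: no.
Legal moves for Black include: Ng7, Nc7, Nef6, Nd6+, Nf8, Nhf6, Ng5, Qf8, Qd8, Qg7, Qf7+, Qd7, Qc7+, Qb7, Qa7, Qf6, Qe6+, Qd6, ... (list truncated; more exist).
Black has legal moves and is not in check → neither.

neither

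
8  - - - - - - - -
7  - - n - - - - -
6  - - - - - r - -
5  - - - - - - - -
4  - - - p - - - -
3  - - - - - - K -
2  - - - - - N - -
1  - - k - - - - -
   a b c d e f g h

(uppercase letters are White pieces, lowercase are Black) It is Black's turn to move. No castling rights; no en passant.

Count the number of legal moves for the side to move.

Black to move; king on c1.
In check: no.
Legal moves: Ne8, Na8, Ne6, Na6, Nd5, Nb5, Rf8, Rf7, Rh6, Rg6+, Re6, Rd6, Rc6, Rb6, Ra6, Rf5, Rf4, Rf3+, Rxf2, Kd2, Kc2, Kb2, Kb1, d3.
Count: 24.

24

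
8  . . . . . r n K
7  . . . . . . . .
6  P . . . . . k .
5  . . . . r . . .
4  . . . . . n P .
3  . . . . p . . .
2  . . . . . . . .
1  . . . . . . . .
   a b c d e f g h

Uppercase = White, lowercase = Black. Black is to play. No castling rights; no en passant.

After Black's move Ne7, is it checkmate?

yes

After Ne7: white king on h8; in check: yes, from the black rook on f8.
King squares — g7: attacked by Kg6; h7: attacked by Kg6; g8: attacked by Ne7.
White has no legal moves → checkmate.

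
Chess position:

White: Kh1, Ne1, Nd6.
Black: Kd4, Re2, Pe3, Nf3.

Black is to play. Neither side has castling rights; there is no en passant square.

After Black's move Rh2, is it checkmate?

yes

After Rh2: white king on h1; in check: yes, from the black rook on h2.
King squares — g1: attacked by Nf3; g2: attacked by Rh2; h2: attacked by Nf3.
White has no legal moves → checkmate.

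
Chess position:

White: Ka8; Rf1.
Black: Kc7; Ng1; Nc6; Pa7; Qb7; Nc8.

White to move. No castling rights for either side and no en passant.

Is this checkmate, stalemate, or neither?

White to move; white king on a8.
In check: yes, from the black queen on b7.
King squares — a7: attacked by Nc6; b7: attacked by Kc7; b8: attacked by Nc6.
Legal moves for White: none.
In check with no legal moves → checkmate.

checkmate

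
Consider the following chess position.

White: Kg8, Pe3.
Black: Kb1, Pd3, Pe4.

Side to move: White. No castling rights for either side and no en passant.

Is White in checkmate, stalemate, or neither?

neither

White to move; white king on g8.
In check: no.
Legal moves for White: Kh8, Kf8, Kh7, Kg7, Kf7.
White has 5 legal moves and is not in check → neither.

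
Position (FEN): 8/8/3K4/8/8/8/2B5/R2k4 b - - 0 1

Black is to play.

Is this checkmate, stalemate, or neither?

neither

Black to move; black king on d1.
In check: yes, from the white rook on a1 and the white bishop on c2.
King squares — c1: attacked by Ra1; e1: attacked by Ra1; c2: available; d2: available; e2: available.
Legal moves for Black: Ke2, Kd2, Kxc2.
Black is in check but has 3 legal moves → neither.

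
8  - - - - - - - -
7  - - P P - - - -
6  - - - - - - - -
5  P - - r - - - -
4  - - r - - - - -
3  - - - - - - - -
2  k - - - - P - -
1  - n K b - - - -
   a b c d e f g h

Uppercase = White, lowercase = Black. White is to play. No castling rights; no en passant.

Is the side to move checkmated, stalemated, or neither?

White to move; white king on c1.
In check: yes, from the black rook on c4.
King squares — b1: attacked by Ka2; d1: attacked by Rd5; b2: attacked by Ka2; c2: attacked by Bd1; d2: attacked by Nb1.
Legal moves for White: none.
In check with no legal moves → checkmate.

checkmate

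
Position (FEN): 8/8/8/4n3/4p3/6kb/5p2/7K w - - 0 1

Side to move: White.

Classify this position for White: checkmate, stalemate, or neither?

White to move; white king on h1.
In check: no.
King squares — g1: attacked by Pf2; g2: attacked by Kg3; h2: attacked by Kg3.
Legal moves for White: none.
Not in check and no legal moves → stalemate.

stalemate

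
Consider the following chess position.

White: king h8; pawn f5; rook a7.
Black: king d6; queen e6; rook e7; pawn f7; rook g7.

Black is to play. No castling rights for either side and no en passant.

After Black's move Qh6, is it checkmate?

After Qh6: white king on h8; in check: yes, from the black queen on h6.
King squares — g7: attacked by Qh6; h7: attacked by Qh6; g8: attacked by Rg7.
White has no legal moves → checkmate.

yes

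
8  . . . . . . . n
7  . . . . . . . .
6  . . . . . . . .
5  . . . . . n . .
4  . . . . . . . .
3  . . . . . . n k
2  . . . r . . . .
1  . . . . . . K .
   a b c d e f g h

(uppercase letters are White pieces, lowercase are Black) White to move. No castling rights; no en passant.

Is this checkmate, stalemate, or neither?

White to move; white king on g1.
In check: no.
King squares — f1: attacked by Ng3; h1: attacked by Ng3; f2: attacked by Rd2; g2: attacked by Rd2; h2: attacked by Rd2.
Legal moves for White: none.
Not in check and no legal moves → stalemate.

stalemate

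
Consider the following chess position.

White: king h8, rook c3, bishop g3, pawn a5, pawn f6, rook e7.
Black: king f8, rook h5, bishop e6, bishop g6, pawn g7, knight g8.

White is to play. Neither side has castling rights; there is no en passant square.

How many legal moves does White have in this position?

0

White to move; king on h8.
In check: yes, from the black rook on h5.
Legal moves: none.
Count: 0.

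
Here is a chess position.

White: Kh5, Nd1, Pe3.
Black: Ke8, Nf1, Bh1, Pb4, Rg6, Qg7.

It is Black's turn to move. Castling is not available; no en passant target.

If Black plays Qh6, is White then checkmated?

yes

After Qh6: white king on h5; in check: yes, from the black queen on h6.
King squares — g4: attacked by Rg6; h4: attacked by Qh6; g5: attacked by Rg6; g6: attacked by Qh6; h6: attacked by Rg6.
White has no legal moves → checkmate.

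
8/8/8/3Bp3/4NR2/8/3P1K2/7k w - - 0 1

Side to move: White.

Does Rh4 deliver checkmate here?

yes

After Rh4: black king on h1; in check: yes, from the white rook on h4.
King squares — g1: attacked by Kf2; g2: attacked by Kf2; h2: attacked by Rh4.
Black has no legal moves → checkmate.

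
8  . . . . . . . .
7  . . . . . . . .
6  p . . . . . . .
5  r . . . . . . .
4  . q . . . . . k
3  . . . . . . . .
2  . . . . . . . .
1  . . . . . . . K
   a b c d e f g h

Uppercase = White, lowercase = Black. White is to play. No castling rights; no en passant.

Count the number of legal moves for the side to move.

White to move; king on h1.
In check: no.
Legal moves: Kh2, Kg2, Kg1.
Count: 3.

3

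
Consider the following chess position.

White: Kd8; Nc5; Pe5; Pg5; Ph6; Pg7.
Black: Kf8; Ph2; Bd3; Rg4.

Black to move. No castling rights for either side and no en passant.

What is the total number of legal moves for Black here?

2

Black to move; king on f8.
In check: yes, from the white pawn on g7.
Legal moves: Kg8, Kf7.
Count: 2.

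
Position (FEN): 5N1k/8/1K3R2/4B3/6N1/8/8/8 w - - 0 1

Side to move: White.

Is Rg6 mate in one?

yes

After Rg6: black king on h8; in check: yes, from the white bishop on e5.
King squares — g7: attacked by Be5; h7: attacked by Nf8; g8: attacked by Rg6.
Black has no legal moves → checkmate.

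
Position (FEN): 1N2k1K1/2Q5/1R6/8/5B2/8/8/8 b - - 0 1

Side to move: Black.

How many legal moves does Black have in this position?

Black to move; king on e8.
In check: no.
Legal moves: none.
Count: 0.

0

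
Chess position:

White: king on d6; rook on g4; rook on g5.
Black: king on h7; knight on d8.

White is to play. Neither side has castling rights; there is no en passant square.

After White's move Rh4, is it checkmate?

yes

After Rh4: black king on h7; in check: yes, from the white rook on h4.
King squares — g6: attacked by Rg5; h6: attacked by Rh4; g7: attacked by Rg5; g8: attacked by Rg5; h8: attacked by Rh4.
Black has no legal moves → checkmate.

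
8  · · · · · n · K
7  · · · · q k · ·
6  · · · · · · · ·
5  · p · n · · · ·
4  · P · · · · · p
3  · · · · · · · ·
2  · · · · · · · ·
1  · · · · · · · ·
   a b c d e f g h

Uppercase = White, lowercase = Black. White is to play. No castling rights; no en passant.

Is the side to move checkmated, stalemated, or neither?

White to move; white king on h8.
In check: no.
King squares — g7: attacked by Kf7; h7: attacked by Nf8; g8: attacked by Kf7.
Legal moves for White: none.
Not in check and no legal moves → stalemate.

stalemate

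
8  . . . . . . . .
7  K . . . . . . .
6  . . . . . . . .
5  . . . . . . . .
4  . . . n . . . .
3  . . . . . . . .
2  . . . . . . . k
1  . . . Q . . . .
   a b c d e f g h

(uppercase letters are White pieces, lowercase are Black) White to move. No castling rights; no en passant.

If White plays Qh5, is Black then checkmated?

After Qh5: black king on h2; in check: yes, from the white queen on h5.
Black has 3 legal replies: Kg3, Kg2, Kg1.
In check but a legal move exists → not checkmate.

no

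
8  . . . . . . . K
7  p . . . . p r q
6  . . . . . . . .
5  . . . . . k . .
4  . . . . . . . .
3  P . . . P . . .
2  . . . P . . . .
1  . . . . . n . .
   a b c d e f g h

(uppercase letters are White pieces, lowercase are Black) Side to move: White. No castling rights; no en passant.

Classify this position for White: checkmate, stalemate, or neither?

checkmate

White to move; white king on h8.
In check: yes, from the black queen on h7.
King squares — g7: attacked by Qh7; h7: attacked by Rg7; g8: attacked by Rg7.
Legal moves for White: none.
In check with no legal moves → checkmate.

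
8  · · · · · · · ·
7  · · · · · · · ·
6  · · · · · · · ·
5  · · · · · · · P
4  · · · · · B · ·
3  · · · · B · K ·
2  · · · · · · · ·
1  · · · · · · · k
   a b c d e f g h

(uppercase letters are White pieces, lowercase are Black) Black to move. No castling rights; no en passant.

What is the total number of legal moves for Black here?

Black to move; king on h1.
In check: no.
Legal moves: none.
Count: 0.

0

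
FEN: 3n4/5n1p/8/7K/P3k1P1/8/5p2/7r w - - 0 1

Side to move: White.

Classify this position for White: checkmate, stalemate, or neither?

White to move; white king on h5.
In check: yes, from the black rook on h1.
King squares — g4: own pawn; h4: attacked by Rh1; g5: attacked by Nf7; g6: attacked by Ph7; h6: attacked by Rh1.
Legal moves for White: none.
In check with no legal moves → checkmate.

checkmate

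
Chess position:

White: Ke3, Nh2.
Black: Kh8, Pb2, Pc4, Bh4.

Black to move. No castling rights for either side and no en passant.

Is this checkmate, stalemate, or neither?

Black to move; black king on h8.
In check: no.
Legal moves for Black: Kg8, Kh7, Kg7, Bd8, Be7, Bf6, Bg5+, Bg3, Bf2+, Be1, c3, b1=Q, b1=R, b1=B, b1=N.
Black has 15 legal moves and is not in check → neither.

neither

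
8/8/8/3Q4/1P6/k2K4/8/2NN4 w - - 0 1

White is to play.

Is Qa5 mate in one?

After Qa5: black king on a3; in check: yes, from the white queen on a5.
King squares — a2: attacked by Nc1; b2: attacked by Nd1; b3: attacked by Nc1; a4: attacked by Qa5; b4: attacked by Qa5.
Black has no legal moves → checkmate.

yes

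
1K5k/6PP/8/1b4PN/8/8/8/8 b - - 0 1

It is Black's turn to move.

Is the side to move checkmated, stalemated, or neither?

Black to move; black king on h8.
In check: yes, from the white pawn on g7.
King squares — g7: attacked by Nh5; h7: available; g8: attacked by Ph7.
Legal moves for Black: Kxh7.
Black is in check but has 1 legal move → neither.

neither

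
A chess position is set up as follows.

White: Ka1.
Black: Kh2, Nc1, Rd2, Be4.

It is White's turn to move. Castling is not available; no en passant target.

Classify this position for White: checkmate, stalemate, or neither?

stalemate

White to move; white king on a1.
In check: no.
King squares — b1: attacked by Be4; a2: attacked by Nc1; b2: attacked by Rd2.
Legal moves for White: none.
Not in check and no legal moves → stalemate.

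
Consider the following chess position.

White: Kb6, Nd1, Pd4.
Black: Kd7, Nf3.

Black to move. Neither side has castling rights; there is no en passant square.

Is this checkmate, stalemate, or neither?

Black to move; black king on d7.
In check: no.
Legal moves for Black: Ke8, Kd8, Kc8, Ke7, Ke6, Kd6, Ng5, Ne5, Nh4, Nxd4, Nh2, Nd2, Ng1, Ne1.
Black has 14 legal moves and is not in check → neither.

neither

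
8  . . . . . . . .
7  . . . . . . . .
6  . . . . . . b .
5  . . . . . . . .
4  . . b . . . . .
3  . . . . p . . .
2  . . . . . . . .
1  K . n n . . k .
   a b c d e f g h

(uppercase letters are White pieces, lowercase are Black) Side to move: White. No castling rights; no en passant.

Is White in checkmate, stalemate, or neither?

White to move; white king on a1.
In check: no.
King squares — b1: attacked by Bg6; a2: attacked by Nc1; b2: attacked by Nd1.
Legal moves for White: none.
Not in check and no legal moves → stalemate.

stalemate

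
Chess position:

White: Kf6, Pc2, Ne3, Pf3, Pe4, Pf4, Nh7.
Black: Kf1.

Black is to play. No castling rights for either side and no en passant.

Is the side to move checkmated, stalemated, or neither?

Black to move; black king on f1.
In check: yes, from the white knight on e3.
King squares — e1: available; g1: available; e2: available; f2: available; g2: attacked by Ne3.
Legal moves for Black: Kf2, Ke2, Kg1, Ke1.
Black is in check but has 4 legal moves → neither.

neither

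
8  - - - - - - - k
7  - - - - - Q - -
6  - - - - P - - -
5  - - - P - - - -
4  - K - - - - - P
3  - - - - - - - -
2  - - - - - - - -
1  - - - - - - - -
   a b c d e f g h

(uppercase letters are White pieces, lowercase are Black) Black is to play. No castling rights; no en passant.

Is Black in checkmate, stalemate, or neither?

stalemate

Black to move; black king on h8.
In check: no.
King squares — g7: attacked by Qf7; h7: attacked by Qf7; g8: attacked by Qf7.
Legal moves for Black: none.
Not in check and no legal moves → stalemate.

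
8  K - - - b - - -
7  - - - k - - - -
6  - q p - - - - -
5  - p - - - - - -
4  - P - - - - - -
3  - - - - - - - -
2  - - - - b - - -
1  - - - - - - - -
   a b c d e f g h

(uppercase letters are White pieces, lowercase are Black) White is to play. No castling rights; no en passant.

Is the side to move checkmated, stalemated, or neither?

stalemate

White to move; white king on a8.
In check: no.
King squares — a7: attacked by Qb6; b7: attacked by Qb6; b8: attacked by Qb6.
Legal moves for White: none.
Not in check and no legal moves → stalemate.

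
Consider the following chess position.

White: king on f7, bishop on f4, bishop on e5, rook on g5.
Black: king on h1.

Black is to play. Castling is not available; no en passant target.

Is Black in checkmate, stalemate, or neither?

stalemate

Black to move; black king on h1.
In check: no.
King squares — g1: attacked by Rg5; g2: attacked by Rg5; h2: attacked by Bf4.
Legal moves for Black: none.
Not in check and no legal moves → stalemate.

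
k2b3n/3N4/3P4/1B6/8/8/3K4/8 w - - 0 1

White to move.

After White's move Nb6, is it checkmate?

no

After Nb6: black king on a8; in check: yes, from the white knight on b6.
Black has 4 legal replies: Kb8, Kb7, Ka7, Bxb6.
In check but a legal move exists → not checkmate.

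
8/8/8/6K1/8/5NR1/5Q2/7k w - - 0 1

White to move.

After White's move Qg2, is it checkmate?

yes

After Qg2: black king on h1; in check: yes, from the white queen on g2.
King squares — g1: attacked by Qg2; g2: attacked by Rg3; h2: attacked by Qg2.
Black has no legal moves → checkmate.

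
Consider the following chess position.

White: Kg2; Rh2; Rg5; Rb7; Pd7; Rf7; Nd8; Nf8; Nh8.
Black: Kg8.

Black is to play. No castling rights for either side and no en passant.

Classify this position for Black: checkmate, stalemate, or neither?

Black to move; black king on g8.
In check: yes, from the white rook on g5.
King squares — f7: attacked by Nd8; g7: attacked by Rg5; h7: attacked by Rh2; f8: attacked by Rf7; h8: attacked by Rh2.
Legal moves for Black: none.
In check with no legal moves → checkmate.

checkmate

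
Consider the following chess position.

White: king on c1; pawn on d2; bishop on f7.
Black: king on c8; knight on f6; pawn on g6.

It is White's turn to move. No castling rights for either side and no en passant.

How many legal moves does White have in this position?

White to move; king on c1.
In check: no.
Legal moves: Bg8, Be8, Bxg6, Be6+, Bd5, Bc4, Bb3, Ba2, Kc2, Kb2, Kd1, Kb1, d3, d4.
Count: 14.

14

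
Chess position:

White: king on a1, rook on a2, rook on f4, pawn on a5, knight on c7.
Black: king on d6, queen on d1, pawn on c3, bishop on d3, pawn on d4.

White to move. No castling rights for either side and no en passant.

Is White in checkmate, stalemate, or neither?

White to move; white king on a1.
In check: yes, from the black queen on d1.
King squares — b1: attacked by Qd1; a2: own rook; b2: attacked by Pc3.
Legal moves for White: none.
In check with no legal moves → checkmate.

checkmate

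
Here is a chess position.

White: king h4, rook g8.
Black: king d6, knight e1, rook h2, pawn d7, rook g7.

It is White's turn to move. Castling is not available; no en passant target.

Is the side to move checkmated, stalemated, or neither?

White to move; white king on h4.
In check: yes, from the black rook on h2.
King squares — g3: attacked by Rg7; h3: attacked by Rh2; g4: attacked by Rg7; g5: attacked by Rg7; h5: attacked by Rh2.
Legal moves for White: none.
In check with no legal moves → checkmate.

checkmate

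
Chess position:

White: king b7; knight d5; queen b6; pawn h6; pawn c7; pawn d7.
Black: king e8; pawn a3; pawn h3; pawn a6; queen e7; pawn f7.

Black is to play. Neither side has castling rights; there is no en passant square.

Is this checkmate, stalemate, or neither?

Black to move; black king on e8.
In check: yes, from the white pawn on d7.
Legal moves for Black: Kf8, Kxd7, Qxd7.
Black is in check but has 3 legal moves → neither.

neither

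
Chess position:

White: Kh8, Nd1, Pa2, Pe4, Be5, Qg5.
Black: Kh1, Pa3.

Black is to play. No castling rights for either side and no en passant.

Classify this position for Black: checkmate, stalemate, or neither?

stalemate

Black to move; black king on h1.
In check: no.
King squares — g1: attacked by Qg5; g2: attacked by Qg5; h2: attacked by Be5.
Legal moves for Black: none.
Not in check and no legal moves → stalemate.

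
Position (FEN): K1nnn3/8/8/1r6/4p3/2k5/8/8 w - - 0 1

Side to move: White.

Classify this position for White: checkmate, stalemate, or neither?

stalemate

White to move; white king on a8.
In check: no.
King squares — a7: attacked by Nc8; b7: attacked by Rb5; b8: attacked by Rb5.
Legal moves for White: none.
Not in check and no legal moves → stalemate.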